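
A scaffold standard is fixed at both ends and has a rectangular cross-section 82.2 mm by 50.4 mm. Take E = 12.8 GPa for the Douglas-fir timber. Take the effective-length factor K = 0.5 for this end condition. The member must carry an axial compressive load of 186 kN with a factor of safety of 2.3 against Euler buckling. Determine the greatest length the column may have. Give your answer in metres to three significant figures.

Buckling occurs about the weak axis: I_min = h·b³/12 with b = 50.4 mm (the shorter side).
I_min = 82.2×50.4³/12 = 8.770×10^5 mm⁴
I = 8.770×10^-7 m⁴
Required critical load P_cr = n·P = 2.3 × 186 = 427.8 kN = 4.278×10^5 N
From P_cr = π²EI/(K·L)²:  L = (1/K)·√(π²EI/P_cr) = (1/0.5)·√(π²×1.28×10^10×8.770×10^-7/4.278×10^5)
L = 1.02 m

L_max ≈ 1.02 m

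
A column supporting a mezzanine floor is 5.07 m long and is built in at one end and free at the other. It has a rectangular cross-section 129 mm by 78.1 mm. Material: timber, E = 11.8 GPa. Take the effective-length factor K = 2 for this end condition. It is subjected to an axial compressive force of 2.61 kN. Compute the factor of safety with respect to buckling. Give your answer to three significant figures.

n ≈ 2.22

Buckling occurs about the weak axis: I_min = h·b³/12 with b = 78.1 mm (the shorter side).
I_min = 129×78.1³/12 = 5.121×10^6 mm⁴
I = 5.121×10^6 mm⁴ = 5.121×10^-6 m⁴
Effective length L_e = K·L = 2 × 5.07 = 10.14 m
P_cr = π²EI / L_e² = π² × 11.8×10⁹ × 5.121×10^-6 / 10.14² = 5.801×10^3 N
Factor of safety n = P_cr / P = 5.8005 / 2.61 = 2.22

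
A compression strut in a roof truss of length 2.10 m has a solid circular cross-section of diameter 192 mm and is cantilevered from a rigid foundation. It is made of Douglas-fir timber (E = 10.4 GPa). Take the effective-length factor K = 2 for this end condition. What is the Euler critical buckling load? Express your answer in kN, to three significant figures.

P_cr ≈ 388 kN

I = πd⁴/64 = π×192⁴/64 = 6.671×10^7 mm⁴
I = 6.671×10^7 mm⁴ = 6.671×10^-5 m⁴
Effective length L_e = K·L = 2 × 2.10 = 4.200 m
P_cr = π²EI / L_e² = π² × 10.4×10⁹ × 6.671×10^-5 / 4.200² = 3.882×10^5 N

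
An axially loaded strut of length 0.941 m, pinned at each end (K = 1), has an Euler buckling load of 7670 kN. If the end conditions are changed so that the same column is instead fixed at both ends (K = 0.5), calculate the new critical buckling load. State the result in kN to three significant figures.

P_cr ≈ 30700 kN

P_cr ∝ 1/K², so P_cr,new = P_cr,old × (K_old/K_new)² = 7670 × (1/0.5)²
= 7670 × 4.000 = 30700 kN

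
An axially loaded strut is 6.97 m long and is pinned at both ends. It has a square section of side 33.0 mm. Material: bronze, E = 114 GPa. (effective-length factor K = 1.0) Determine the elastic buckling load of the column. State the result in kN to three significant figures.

I = a⁴/12 = 33.0⁴/12 = 9.883×10^4 mm⁴
I = 9.883×10^4 mm⁴ = 9.883×10^-8 m⁴
Effective length L_e = K·L = 1 × 6.97 = 6.970 m
P_cr = π²EI / L_e² = π² × 114×10⁹ × 9.883×10^-8 / 6.970² = 2.289×10^3 N

P_cr ≈ 2.29 kN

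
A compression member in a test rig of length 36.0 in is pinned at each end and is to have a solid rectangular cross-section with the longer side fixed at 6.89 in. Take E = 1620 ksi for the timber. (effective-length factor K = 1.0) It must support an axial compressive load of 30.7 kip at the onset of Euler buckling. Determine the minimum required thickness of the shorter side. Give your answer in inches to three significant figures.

L_e = K·L = 1 × 36.0 = 36.00 in
Required I = P_cr·L_e²/(π²E) = 3.070×10^4 × 36.00² / (π² × 1.62×10^6) = 2.488 in⁴
Rectangle, weak axis: I_min = h·b³/12 with h = 6.89 in fixed  ⇒  b = (12I/h)^(1/3) = 1.63 in

b ≈ 1.63 in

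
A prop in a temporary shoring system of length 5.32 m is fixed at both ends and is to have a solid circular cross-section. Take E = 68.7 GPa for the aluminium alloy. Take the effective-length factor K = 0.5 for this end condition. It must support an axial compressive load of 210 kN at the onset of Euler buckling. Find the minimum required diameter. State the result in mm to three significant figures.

L_e = K·L = 0.5 × 5.32 = 2.660 m
Required I = P_cr·L_e²/(π²E) = 2.100×10^5 × 2.660² / (π² × 6.87×10^10) = 2.191×10^-6 m⁴
I_req = 2.191×10^6 mm⁴
Solid circle: I = πd⁴/64  ⇒  d = (64I/π)^(1/4) = (64×2.191×10^6/π)^(1/4) = 81.7 mm

d ≈ 81.7 mm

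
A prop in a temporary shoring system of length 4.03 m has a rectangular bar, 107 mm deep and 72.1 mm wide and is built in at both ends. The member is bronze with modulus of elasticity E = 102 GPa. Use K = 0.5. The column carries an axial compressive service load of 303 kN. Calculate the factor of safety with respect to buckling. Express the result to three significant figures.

n ≈ 2.73

Buckling occurs about the weak axis: I_min = h·b³/12 with b = 72.1 mm (the shorter side).
I_min = 107×72.1³/12 = 3.342×10^6 mm⁴
I = 3.342×10^6 mm⁴ = 3.342×10^-6 m⁴
Effective length L_e = K·L = 0.5 × 4.03 = 2.015 m
P_cr = π²EI / L_e² = π² × 102×10⁹ × 3.342×10^-6 / 2.015² = 8.286×10^5 N
Factor of safety n = P_cr / P = 828.63 / 303 = 2.73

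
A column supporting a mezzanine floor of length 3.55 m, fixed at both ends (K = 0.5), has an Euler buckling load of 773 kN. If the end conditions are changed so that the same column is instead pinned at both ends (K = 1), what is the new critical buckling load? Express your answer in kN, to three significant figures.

P_cr ≈ 193 kN

P_cr ∝ 1/K², so P_cr,new = P_cr,old × (K_old/K_new)² = 773 × (0.5/1)²
= 773 × 0.2500 = 193 kN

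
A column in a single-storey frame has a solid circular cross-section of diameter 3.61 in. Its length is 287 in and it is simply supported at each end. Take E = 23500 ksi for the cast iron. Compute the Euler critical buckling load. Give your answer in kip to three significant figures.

I = πd⁴/64 = π×3.61⁴/64 = 8.337 in⁴
Effective length L_e = K·L = 1 × 287 = 287.0 in
P_cr = π²EI / L_e² = π² × 23500×10³ × 8.337 / 287.0² = 2.347×10^4 lb

P_cr ≈ 23.5 kip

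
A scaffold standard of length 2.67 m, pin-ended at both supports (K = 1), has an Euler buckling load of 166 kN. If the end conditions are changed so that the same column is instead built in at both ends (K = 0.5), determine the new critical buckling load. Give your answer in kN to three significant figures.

P_cr ∝ 1/K², so P_cr,new = P_cr,old × (K_old/K_new)² = 166 × (1/0.5)²
= 166 × 4.000 = 664 kN

P_cr ≈ 664 kN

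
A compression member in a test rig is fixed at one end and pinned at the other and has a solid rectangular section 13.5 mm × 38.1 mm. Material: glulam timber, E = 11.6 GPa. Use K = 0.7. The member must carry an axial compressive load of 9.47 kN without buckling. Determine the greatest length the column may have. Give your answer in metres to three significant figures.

Buckling occurs about the weak axis: I_min = h·b³/12 with b = 13.5 mm (the shorter side).
I_min = 38.1×13.5³/12 = 7.812×10^3 mm⁴
I = 7.812×10^-9 m⁴
At the buckling limit P_cr = P = 9.470×10^3 N
From P_cr = π²EI/(K·L)²:  L = (1/K)·√(π²EI/P_cr) = (1/0.7)·√(π²×1.16×10^10×7.812×10^-9/9.470×10^3)
L = 0.439 m

L_max ≈ 0.439 m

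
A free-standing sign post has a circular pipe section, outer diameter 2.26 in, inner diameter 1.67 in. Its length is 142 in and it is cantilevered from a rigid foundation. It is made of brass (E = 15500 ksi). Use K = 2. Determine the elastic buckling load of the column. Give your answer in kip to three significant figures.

P_cr ≈ 1.70 kip

d_o = 2.26 in, d_i = 1.67 in
I = π(d_o⁴ − d_i⁴)/64 = π(2.26⁴ − 1.670⁴)/64 = 0.8988 in⁴
Effective length L_e = K·L = 2 × 142 = 284.0 in
P_cr = π²EI / L_e² = π² × 15500×10³ × 0.8988 / 284.0² = 1.705×10^3 lb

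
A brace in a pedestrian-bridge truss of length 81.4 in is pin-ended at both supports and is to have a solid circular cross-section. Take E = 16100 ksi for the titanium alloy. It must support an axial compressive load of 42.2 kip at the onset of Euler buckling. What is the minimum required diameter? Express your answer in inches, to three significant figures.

L_e = K·L = 1 × 81.4 = 81.40 in
Required I = P_cr·L_e²/(π²E) = 4.220×10^4 × 81.40² / (π² × 1.61×10^7) = 1.760 in⁴
Solid circle: I = πd⁴/64  ⇒  d = (64I/π)^(1/4) = (64×1.760/π)^(1/4) = 2.45 in

d ≈ 2.45 in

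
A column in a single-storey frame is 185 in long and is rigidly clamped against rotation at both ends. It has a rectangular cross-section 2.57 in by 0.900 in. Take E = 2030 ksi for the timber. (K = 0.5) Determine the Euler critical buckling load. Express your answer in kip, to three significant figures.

Buckling occurs about the weak axis: I_min = h·b³/12 with b = 0.900 in (the shorter side).
I_min = 2.57×0.900³/12 = 0.1561 in⁴
Effective length L_e = K·L = 0.5 × 185 = 92.50 in
P_cr = π²EI / L_e² = π² × 2030×10³ × 0.1561 / 92.50² = 365.6 lb

P_cr ≈ 0.366 kip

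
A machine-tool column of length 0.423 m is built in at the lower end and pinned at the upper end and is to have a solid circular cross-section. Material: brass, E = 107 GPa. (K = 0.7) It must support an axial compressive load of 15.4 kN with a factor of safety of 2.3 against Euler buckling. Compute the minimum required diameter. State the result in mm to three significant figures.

Required P_cr = n·P = 2.3 × 15.4 = 35.42 kN
L_e = K·L = 0.7 × 0.423 = 0.2961 m
Required I = P_cr·L_e²/(π²E) = 3.542×10^4 × 0.2961² / (π² × 1.07×10^11) = 2.941×10^-9 m⁴
I_req = 2.941×10^3 mm⁴
Solid circle: I = πd⁴/64  ⇒  d = (64I/π)^(1/4) = (64×2.941×10^3/π)^(1/4) = 15.6 mm

d ≈ 15.6 mm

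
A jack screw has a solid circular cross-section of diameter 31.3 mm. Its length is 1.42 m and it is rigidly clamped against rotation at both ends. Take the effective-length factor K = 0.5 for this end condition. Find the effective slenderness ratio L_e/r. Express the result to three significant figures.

For a solid circle r = d/4 = 31.3/4 = 7.825 mm
L_e = K·L = 0.5 × 1.42 m = 0.7100 m = 710.00 mm
λ = L_e / r_min = 710.00 / 7.825 = 90.7

λ ≈ 90.7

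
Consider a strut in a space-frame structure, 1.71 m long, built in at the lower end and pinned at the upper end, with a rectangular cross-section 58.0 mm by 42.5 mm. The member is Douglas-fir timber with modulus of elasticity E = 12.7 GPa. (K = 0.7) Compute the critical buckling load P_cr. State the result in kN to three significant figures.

P_cr ≈ 32.5 kN

Buckling occurs about the weak axis: I_min = h·b³/12 with b = 42.5 mm (the shorter side).
I_min = 58.0×42.5³/12 = 3.710×10^5 mm⁴
I = 3.710×10^5 mm⁴ = 3.710×10^-7 m⁴
Effective length L_e = K·L = 0.7 × 1.71 = 1.197 m
P_cr = π²EI / L_e² = π² × 12.7×10⁹ × 3.710×10^-7 / 1.197² = 3.246×10^4 N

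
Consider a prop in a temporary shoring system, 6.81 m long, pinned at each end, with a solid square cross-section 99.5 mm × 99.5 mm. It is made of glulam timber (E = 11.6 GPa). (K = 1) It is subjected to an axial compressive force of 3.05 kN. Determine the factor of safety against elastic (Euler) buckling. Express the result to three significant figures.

I = a⁴/12 = 99.5⁴/12 = 8.168×10^6 mm⁴
I = 8.168×10^6 mm⁴ = 8.168×10^-6 m⁴
Effective length L_e = K·L = 1 × 6.81 = 6.810 m
P_cr = π²EI / L_e² = π² × 11.6×10⁹ × 8.168×10^-6 / 6.810² = 2.016×10^4 N
Factor of safety n = P_cr / P = 20.164 / 3.05 = 6.61

n ≈ 6.61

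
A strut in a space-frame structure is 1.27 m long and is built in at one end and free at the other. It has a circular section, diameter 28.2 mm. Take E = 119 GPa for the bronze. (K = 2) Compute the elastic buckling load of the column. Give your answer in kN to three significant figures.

P_cr ≈ 5.65 kN

I = πd⁴/64 = π×28.2⁴/64 = 3.104×10^4 mm⁴
I = 3.104×10^4 mm⁴ = 3.104×10^-8 m⁴
Effective length L_e = K·L = 2 × 1.27 = 2.540 m
P_cr = π²EI / L_e² = π² × 119×10⁹ × 3.104×10^-8 / 2.540² = 5.651×10^3 N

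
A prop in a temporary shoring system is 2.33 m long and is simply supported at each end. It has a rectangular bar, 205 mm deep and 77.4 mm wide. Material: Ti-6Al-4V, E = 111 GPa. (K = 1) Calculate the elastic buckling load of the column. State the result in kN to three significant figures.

Buckling occurs about the weak axis: I_min = h·b³/12 with b = 77.4 mm (the shorter side).
I_min = 205×77.4³/12 = 7.921×10^6 mm⁴
I = 7.921×10^6 mm⁴ = 7.921×10^-6 m⁴
Effective length L_e = K·L = 1 × 2.33 = 2.330 m
P_cr = π²EI / L_e² = π² × 111×10⁹ × 7.921×10^-6 / 2.330² = 1.598×10^6 N

P_cr ≈ 1600 kN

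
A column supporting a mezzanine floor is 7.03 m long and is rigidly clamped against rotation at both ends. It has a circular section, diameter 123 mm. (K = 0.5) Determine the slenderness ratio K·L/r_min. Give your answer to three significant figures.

λ ≈ 114

For a solid circle r = d/4 = 123/4 = 30.75 mm
L_e = K·L = 0.5 × 7.03 m = 3.515 m = 3515.0 mm
λ = L_e / r_min = 3515.0 / 30.75 = 114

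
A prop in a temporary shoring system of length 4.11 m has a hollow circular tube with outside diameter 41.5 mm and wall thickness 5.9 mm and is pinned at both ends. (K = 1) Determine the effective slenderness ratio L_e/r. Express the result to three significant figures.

λ ≈ 322

Inner diameter d_i = 41.5 − 2×5.9 = 29.70 mm
I = π(d_o⁴ − d_i⁴)/64 = π(41.5⁴ − 29.70⁴)/64 = 1.074×10^5 mm⁴
A = 659.9 mm²;  r_min = √(I/A) = √(1.074×10^5/659.9) = 12.76 mm
L_e = K·L = 1 × 4.11 m = 4.110 m = 4110.0 mm
λ = L_e / r_min = 4110.0 / 12.76 = 322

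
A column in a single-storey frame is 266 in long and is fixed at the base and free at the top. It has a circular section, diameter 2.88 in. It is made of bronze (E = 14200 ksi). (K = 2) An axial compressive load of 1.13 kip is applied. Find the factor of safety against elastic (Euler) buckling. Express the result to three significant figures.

n ≈ 1.48

I = πd⁴/64 = π×2.88⁴/64 = 3.377 in⁴
Effective length L_e = K·L = 2 × 266 = 532.0 in
P_cr = π²EI / L_e² = π² × 14200×10³ × 3.377 / 532.0² = 1.672×10^3 lb
Factor of safety n = P_cr / P = 1.6723 / 1.13 = 1.48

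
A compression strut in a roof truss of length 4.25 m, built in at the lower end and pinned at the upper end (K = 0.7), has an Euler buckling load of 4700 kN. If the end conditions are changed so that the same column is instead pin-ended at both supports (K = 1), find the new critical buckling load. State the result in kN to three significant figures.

P_cr ≈ 2300 kN

P_cr ∝ 1/K², so P_cr,new = P_cr,old × (K_old/K_new)² = 4700 × (0.7/1)²
= 4700 × 0.4900 = 2300 kN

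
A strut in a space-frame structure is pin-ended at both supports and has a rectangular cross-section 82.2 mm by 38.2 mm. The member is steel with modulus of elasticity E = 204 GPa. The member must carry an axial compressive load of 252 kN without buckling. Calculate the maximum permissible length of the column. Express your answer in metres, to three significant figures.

L_max ≈ 1.75 m

Buckling occurs about the weak axis: I_min = h·b³/12 with b = 38.2 mm (the shorter side).
I_min = 82.2×38.2³/12 = 3.818×10^5 mm⁴
I = 3.818×10^-7 m⁴
At the buckling limit P_cr = P = 2.520×10^5 N
From P_cr = π²EI/(K·L)²:  L = (1/K)·√(π²EI/P_cr) = (1/1)·√(π²×2.04×10^11×3.818×10^-7/2.520×10^5)
L = 1.75 m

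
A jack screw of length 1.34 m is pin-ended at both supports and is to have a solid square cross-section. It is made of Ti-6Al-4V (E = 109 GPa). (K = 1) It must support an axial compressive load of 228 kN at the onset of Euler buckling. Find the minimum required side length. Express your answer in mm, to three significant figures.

L_e = K·L = 1 × 1.34 = 1.340 m
Required I = P_cr·L_e²/(π²E) = 2.280×10^5 × 1.340² / (π² × 1.09×10^11) = 3.806×10^-7 m⁴
I_req = 3.806×10^5 mm⁴
Solid square: I = a⁴/12  ⇒  a = (12I)^(1/4) = (12×3.806×10^5)^(1/4) = 46.2 mm

a ≈ 46.2 mm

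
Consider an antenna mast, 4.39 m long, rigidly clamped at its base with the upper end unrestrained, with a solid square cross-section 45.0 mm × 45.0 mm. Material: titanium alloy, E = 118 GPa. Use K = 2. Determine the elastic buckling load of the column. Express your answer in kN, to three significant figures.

I = a⁴/12 = 45.0⁴/12 = 3.417×10^5 mm⁴
I = 3.417×10^5 mm⁴ = 3.417×10^-7 m⁴
Effective length L_e = K·L = 2 × 4.39 = 8.780 m
P_cr = π²EI / L_e² = π² × 118×10⁹ × 3.417×10^-7 / 8.780² = 5.163×10^3 N

P_cr ≈ 5.16 kN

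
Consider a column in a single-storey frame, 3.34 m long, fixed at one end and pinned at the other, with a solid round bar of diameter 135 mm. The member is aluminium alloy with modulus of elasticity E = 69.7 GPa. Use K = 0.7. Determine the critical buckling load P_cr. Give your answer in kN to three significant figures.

I = πd⁴/64 = π×135⁴/64 = 1.630×10^7 mm⁴
I = 1.630×10^7 mm⁴ = 1.630×10^-5 m⁴
Effective length L_e = K·L = 0.7 × 3.34 = 2.338 m
P_cr = π²EI / L_e² = π² × 69.7×10⁹ × 1.630×10^-5 / 2.338² = 2.052×10^6 N

P_cr ≈ 2050 kN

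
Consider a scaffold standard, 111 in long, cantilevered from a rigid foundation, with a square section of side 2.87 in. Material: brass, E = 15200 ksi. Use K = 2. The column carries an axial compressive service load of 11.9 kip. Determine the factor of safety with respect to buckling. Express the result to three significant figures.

n ≈ 1.45

I = a⁴/12 = 2.87⁴/12 = 5.654 in⁴
Effective length L_e = K·L = 2 × 111 = 222.0 in
P_cr = π²EI / L_e² = π² × 15200×10³ × 5.654 / 222.0² = 1.721×10^4 lb
Factor of safety n = P_cr / P = 17.210 / 11.9 = 1.45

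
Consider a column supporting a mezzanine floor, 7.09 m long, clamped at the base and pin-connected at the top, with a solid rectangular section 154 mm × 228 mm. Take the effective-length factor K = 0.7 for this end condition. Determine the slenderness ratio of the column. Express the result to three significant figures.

λ ≈ 112

Buckling occurs about the weak axis: I_min = h·b³/12 with b = 154 mm (the shorter side).
I_min = 228×154³/12 = 6.939×10^7 mm⁴
A = 3.511×10^4 mm²;  r_min = √(I/A) = √(6.939×10^7/3.511×10^4) = 44.46 mm
L_e = K·L = 0.7 × 7.09 m = 4.963 m = 4963.0 mm
λ = L_e / r_min = 4963.0 / 44.46 = 112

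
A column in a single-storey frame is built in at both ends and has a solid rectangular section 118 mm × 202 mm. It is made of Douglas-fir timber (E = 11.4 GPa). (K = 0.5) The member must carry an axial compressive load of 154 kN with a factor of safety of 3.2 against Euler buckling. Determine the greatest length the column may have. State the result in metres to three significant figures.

L_max ≈ 5.03 m

Buckling occurs about the weak axis: I_min = h·b³/12 with b = 118 mm (the shorter side).
I_min = 202×118³/12 = 2.766×10^7 mm⁴
I = 2.766×10^-5 m⁴
Required critical load P_cr = n·P = 3.2 × 154 = 492.8 kN = 4.928×10^5 N
From P_cr = π²EI/(K·L)²:  L = (1/K)·√(π²EI/P_cr) = (1/0.5)·√(π²×1.14×10^10×2.766×10^-5/4.928×10^5)
L = 5.03 m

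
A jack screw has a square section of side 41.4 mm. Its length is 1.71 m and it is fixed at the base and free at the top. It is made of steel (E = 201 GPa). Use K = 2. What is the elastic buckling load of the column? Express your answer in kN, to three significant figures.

I = a⁴/12 = 41.4⁴/12 = 2.448×10^5 mm⁴
I = 2.448×10^5 mm⁴ = 2.448×10^-7 m⁴
Effective length L_e = K·L = 2 × 1.71 = 3.420 m
P_cr = π²EI / L_e² = π² × 201×10⁹ × 2.448×10^-7 / 3.420² = 4.152×10^4 N

P_cr ≈ 41.5 kN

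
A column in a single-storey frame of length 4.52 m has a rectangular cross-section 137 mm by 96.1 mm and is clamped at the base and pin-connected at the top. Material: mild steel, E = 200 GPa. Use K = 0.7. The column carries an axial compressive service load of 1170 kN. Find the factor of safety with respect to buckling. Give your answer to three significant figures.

n ≈ 1.71

Buckling occurs about the weak axis: I_min = h·b³/12 with b = 96.1 mm (the shorter side).
I_min = 137×96.1³/12 = 1.013×10^7 mm⁴
I = 1.013×10^7 mm⁴ = 1.013×10^-5 m⁴
Effective length L_e = K·L = 0.7 × 4.52 = 3.164 m
P_cr = π²EI / L_e² = π² × 200×10⁹ × 1.013×10^-5 / 3.164² = 1.998×10^6 N
Factor of safety n = P_cr / P = 1997.9 / 1170 = 1.71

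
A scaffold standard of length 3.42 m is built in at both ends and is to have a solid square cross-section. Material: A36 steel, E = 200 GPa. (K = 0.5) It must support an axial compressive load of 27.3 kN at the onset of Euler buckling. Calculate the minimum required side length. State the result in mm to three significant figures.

L_e = K·L = 0.5 × 3.42 = 1.710 m
Required I = P_cr·L_e²/(π²E) = 2.730×10^4 × 1.710² / (π² × 2.00×10^11) = 4.044×10^-8 m⁴
I_req = 4.044×10^4 mm⁴
Solid square: I = a⁴/12  ⇒  a = (12I)^(1/4) = (12×4.044×10^4)^(1/4) = 26.4 mm

a ≈ 26.4 mm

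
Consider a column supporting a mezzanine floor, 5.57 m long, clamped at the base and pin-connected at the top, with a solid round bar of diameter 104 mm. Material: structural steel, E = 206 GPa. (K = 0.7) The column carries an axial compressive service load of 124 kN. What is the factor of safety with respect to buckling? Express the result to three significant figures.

n ≈ 6.19

I = πd⁴/64 = π×104⁴/64 = 5.743×10^6 mm⁴
I = 5.743×10^6 mm⁴ = 5.743×10^-6 m⁴
Effective length L_e = K·L = 0.7 × 5.57 = 3.899 m
P_cr = π²EI / L_e² = π² × 206×10⁹ × 5.743×10^-6 / 3.899² = 7.680×10^5 N
Factor of safety n = P_cr / P = 768.00 / 124 = 6.19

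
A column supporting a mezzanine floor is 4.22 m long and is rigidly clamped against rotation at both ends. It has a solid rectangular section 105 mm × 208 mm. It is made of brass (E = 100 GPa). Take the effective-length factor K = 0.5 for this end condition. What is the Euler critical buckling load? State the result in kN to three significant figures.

P_cr ≈ 4450 kN

Buckling occurs about the weak axis: I_min = h·b³/12 with b = 105 mm (the shorter side).
I_min = 208×105³/12 = 2.007×10^7 mm⁴
I = 2.007×10^7 mm⁴ = 2.007×10^-5 m⁴
Effective length L_e = K·L = 0.5 × 4.22 = 2.110 m
P_cr = π²EI / L_e² = π² × 100×10⁹ × 2.007×10^-5 / 2.110² = 4.448×10^6 N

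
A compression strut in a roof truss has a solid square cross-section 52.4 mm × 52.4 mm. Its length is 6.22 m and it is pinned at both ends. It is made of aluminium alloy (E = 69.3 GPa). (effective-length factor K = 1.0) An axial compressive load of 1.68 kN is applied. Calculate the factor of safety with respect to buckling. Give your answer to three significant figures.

n ≈ 6.61

I = a⁴/12 = 52.4⁴/12 = 6.283×10^5 mm⁴
I = 6.283×10^5 mm⁴ = 6.283×10^-7 m⁴
Effective length L_e = K·L = 1 × 6.22 = 6.220 m
P_cr = π²EI / L_e² = π² × 69.3×10⁹ × 6.283×10^-7 / 6.220² = 1.111×10^4 N
Factor of safety n = P_cr / P = 11.107 / 1.68 = 6.61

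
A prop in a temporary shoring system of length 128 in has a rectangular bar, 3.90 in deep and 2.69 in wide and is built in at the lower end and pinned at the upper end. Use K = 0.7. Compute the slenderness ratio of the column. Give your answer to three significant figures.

For a rectangle r_min = b/√12 = 2.69/√12 = 0.7765 in
L_e = K·L = 0.7 × 128 = 89.60 in
λ = L_e / r_min = 89.600 / 0.7765 = 115

λ ≈ 115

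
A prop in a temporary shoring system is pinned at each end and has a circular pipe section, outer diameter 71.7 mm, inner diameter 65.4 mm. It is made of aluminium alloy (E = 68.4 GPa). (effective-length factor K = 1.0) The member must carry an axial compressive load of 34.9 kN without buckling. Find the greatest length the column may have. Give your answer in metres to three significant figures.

d_o = 71.7 mm, d_i = 65.4 mm
I = π(d_o⁴ − d_i⁴)/64 = π(71.7⁴ − 65.40⁴)/64 = 3.993×10^5 mm⁴
I = 3.993×10^-7 m⁴
At the buckling limit P_cr = P = 3.490×10^4 N
From P_cr = π²EI/(K·L)²:  L = (1/K)·√(π²EI/P_cr) = (1/1)·√(π²×6.84×10^10×3.993×10^-7/3.490×10^4)
L = 2.78 m

L_max ≈ 2.78 m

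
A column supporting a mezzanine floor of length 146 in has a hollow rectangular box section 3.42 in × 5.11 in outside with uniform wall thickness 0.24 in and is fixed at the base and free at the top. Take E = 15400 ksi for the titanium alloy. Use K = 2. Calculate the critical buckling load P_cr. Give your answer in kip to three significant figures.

Inner dimensions: h_i = 5.11 − 2×0.24 = 4.630 in, b_i = 3.42 − 2×0.24 = 2.940 in
Weak-axis I_min = (h_o·b_o³ − h_i·b_i³)/12 with b_o = 3.42, b_i = 2.940 in (shorter outer/inner sides).
I_min = (5.11×3.42³ − 4.630×2.940³)/12 = 7.229 in⁴
Effective length L_e = K·L = 2 × 146 = 292.0 in
P_cr = π²EI / L_e² = π² × 15400×10³ × 7.229 / 292.0² = 1.289×10^4 lb

P_cr ≈ 12.9 kip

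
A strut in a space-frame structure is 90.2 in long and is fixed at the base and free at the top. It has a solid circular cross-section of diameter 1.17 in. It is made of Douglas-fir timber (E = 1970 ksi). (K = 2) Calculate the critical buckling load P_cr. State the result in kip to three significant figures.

I = πd⁴/64 = π×1.17⁴/64 = 9.198×10^-2 in⁴
Effective length L_e = K·L = 2 × 90.2 = 180.4 in
P_cr = π²EI / L_e² = π² × 1970×10³ × 9.198×10^-2 / 180.4² = 54.95 lb

P_cr ≈ 0.0550 kip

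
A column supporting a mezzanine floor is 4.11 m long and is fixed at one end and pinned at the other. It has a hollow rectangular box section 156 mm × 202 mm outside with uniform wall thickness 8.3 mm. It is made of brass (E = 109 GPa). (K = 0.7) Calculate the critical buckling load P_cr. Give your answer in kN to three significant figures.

P_cr ≈ 2870 kN

Inner dimensions: h_i = 202 − 2×8.3 = 185.4 mm, b_i = 156 − 2×8.3 = 139.4 mm
Weak-axis I_min = (h_o·b_o³ − h_i·b_i³)/12 with b_o = 156, b_i = 139.4 mm (shorter outer/inner sides).
I_min = (202×156³ − 185.4×139.4³)/12 = 2.205×10^7 mm⁴
I = 2.205×10^7 mm⁴ = 2.205×10^-5 m⁴
Effective length L_e = K·L = 0.7 × 4.11 = 2.877 m
P_cr = π²EI / L_e² = π² × 109×10⁹ × 2.205×10^-5 / 2.877² = 2.866×10^6 N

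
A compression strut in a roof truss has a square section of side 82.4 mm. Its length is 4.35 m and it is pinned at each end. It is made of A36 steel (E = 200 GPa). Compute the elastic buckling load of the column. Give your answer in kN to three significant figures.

P_cr ≈ 401 kN

I = a⁴/12 = 82.4⁴/12 = 3.842×10^6 mm⁴
I = 3.842×10^6 mm⁴ = 3.842×10^-6 m⁴
Effective length L_e = K·L = 1 × 4.35 = 4.350 m
P_cr = π²EI / L_e² = π² × 200×10⁹ × 3.842×10^-6 / 4.350² = 4.008×10^5 N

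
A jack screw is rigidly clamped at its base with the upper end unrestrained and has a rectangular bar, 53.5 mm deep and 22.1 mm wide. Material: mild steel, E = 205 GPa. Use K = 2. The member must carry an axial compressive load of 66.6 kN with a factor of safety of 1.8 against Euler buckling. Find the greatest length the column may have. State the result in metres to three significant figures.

L_max ≈ 0.451 m

Buckling occurs about the weak axis: I_min = h·b³/12 with b = 22.1 mm (the shorter side).
I_min = 53.5×22.1³/12 = 4.812×10^4 mm⁴
I = 4.812×10^-8 m⁴
Required critical load P_cr = n·P = 1.8 × 66.6 = 119.9 kN = 1.199×10^5 N
From P_cr = π²EI/(K·L)²:  L = (1/K)·√(π²EI/P_cr) = (1/2)·√(π²×2.05×10^11×4.812×10^-8/1.199×10^5)
L = 0.451 m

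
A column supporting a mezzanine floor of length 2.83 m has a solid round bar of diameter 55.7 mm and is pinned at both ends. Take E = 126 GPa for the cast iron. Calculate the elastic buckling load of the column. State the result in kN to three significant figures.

I = πd⁴/64 = π×55.7⁴/64 = 4.725×10^5 mm⁴
I = 4.725×10^5 mm⁴ = 4.725×10^-7 m⁴
Effective length L_e = K·L = 1 × 2.83 = 2.830 m
P_cr = π²EI / L_e² = π² × 126×10⁹ × 4.725×10^-7 / 2.830² = 7.336×10^4 N

P_cr ≈ 73.4 kN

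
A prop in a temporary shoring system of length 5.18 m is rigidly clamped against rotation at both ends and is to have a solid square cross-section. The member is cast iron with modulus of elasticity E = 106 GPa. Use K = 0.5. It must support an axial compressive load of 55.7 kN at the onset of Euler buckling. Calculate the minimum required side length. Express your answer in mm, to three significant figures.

L_e = K·L = 0.5 × 5.18 = 2.590 m
Required I = P_cr·L_e²/(π²E) = 5.570×10^4 × 2.590² / (π² × 1.06×10^11) = 3.571×10^-7 m⁴
I_req = 3.571×10^5 mm⁴
Solid square: I = a⁴/12  ⇒  a = (12I)^(1/4) = (12×3.571×10^5)^(1/4) = 45.5 mm

a ≈ 45.5 mm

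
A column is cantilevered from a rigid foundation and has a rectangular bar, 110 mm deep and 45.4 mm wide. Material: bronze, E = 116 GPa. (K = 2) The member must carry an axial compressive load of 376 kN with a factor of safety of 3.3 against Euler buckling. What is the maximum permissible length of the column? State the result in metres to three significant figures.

L_max ≈ 0.445 m

Buckling occurs about the weak axis: I_min = h·b³/12 with b = 45.4 mm (the shorter side).
I_min = 110×45.4³/12 = 8.578×10^5 mm⁴
I = 8.578×10^-7 m⁴
Required critical load P_cr = n·P = 3.3 × 376 = 1241 kN = 1.241×10^6 N
From P_cr = π²EI/(K·L)²:  L = (1/K)·√(π²EI/P_cr) = (1/2)·√(π²×1.16×10^11×8.578×10^-7/1.241×10^6)
L = 0.445 m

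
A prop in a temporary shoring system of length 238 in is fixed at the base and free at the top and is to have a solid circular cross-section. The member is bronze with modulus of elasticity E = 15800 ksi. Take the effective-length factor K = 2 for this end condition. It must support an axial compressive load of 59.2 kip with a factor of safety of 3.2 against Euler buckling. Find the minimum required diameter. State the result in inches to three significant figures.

Required P_cr = n·P = 3.2 × 59.2 = 189.4 kip
L_e = K·L = 2 × 238 = 476.0 in
Required I = P_cr·L_e²/(π²E) = 1.894×10^5 × 476.0² / (π² × 1.58×10^7) = 275.3 in⁴
Solid circle: I = πd⁴/64  ⇒  d = (64I/π)^(1/4) = (64×275.3/π)^(1/4) = 8.65 in

d ≈ 8.65 in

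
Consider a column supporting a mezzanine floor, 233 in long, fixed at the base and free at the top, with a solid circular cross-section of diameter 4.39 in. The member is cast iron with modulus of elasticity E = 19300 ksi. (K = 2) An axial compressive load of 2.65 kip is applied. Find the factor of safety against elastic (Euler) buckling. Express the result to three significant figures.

I = πd⁴/64 = π×4.39⁴/64 = 18.23 in⁴
Effective length L_e = K·L = 2 × 233 = 466.0 in
P_cr = π²EI / L_e² = π² × 19300×10³ × 18.23 / 466.0² = 1.599×10^4 lb
Factor of safety n = P_cr / P = 15.992 / 2.65 = 6.03

n ≈ 6.03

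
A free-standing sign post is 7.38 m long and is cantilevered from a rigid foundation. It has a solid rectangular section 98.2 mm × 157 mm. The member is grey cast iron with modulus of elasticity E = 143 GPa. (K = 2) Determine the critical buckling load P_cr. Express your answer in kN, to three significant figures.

P_cr ≈ 80.3 kN

Buckling occurs about the weak axis: I_min = h·b³/12 with b = 98.2 mm (the shorter side).
I_min = 157×98.2³/12 = 1.239×10^7 mm⁴
I = 1.239×10^7 mm⁴ = 1.239×10^-5 m⁴
Effective length L_e = K·L = 2 × 7.38 = 14.76 m
P_cr = π²EI / L_e² = π² × 143×10⁹ × 1.239×10^-5 / 14.76² = 8.026×10^4 N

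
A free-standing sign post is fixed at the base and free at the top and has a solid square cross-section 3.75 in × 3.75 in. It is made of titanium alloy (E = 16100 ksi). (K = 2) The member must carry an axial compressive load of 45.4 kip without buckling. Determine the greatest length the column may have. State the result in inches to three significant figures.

L_max ≈ 120 in

I = a⁴/12 = 3.75⁴/12 = 16.48 in⁴
At the buckling limit P_cr = P = 4.540×10^4 lb
From P_cr = π²EI/(K·L)²:  L = (1/K)·√(π²EI/P_cr) = (1/2)·√(π²×1.61×10^7×16.48/4.540×10^4)
L = 120 in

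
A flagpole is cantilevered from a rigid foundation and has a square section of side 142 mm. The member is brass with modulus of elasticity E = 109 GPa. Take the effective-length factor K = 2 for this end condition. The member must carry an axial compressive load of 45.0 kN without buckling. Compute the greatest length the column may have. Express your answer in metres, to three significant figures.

L_max ≈ 14.2 m

I = a⁴/12 = 142⁴/12 = 3.388×10^7 mm⁴
I = 3.388×10^-5 m⁴
At the buckling limit P_cr = P = 4.500×10^4 N
From P_cr = π²EI/(K·L)²:  L = (1/K)·√(π²EI/P_cr) = (1/2)·√(π²×1.09×10^11×3.388×10^-5/4.500×10^4)
L = 14.2 m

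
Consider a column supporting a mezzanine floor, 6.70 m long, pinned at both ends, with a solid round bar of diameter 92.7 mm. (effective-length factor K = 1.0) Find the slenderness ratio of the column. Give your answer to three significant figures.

λ ≈ 289

I = πd⁴/64 = π×92.7⁴/64 = 3.625×10^6 mm⁴
A = 6.749×10^3 mm²;  r_min = √(I/A) = √(3.625×10^6/6.749×10^3) = 23.17 mm
L_e = K·L = 1 × 6.70 m = 6.700 m = 6700.0 mm
λ = L_e / r_min = 6700.0 / 23.17 = 289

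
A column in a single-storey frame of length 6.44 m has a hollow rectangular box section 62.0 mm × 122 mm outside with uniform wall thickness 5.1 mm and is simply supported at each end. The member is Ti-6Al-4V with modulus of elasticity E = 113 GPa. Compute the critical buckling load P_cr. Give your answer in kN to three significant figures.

Inner dimensions: h_i = 122 − 2×5.1 = 111.8 mm, b_i = 62.0 − 2×5.1 = 51.80 mm
Weak-axis I_min = (h_o·b_o³ − h_i·b_i³)/12 with b_o = 62.0, b_i = 51.80 mm (shorter outer/inner sides).
I_min = (122×62.0³ − 111.8×51.80³)/12 = 1.128×10^6 mm⁴
I = 1.128×10^6 mm⁴ = 1.128×10^-6 m⁴
Effective length L_e = K·L = 1 × 6.44 = 6.440 m
P_cr = π²EI / L_e² = π² × 113×10⁹ × 1.128×10^-6 / 6.440² = 3.033×10^4 N

P_cr ≈ 30.3 kN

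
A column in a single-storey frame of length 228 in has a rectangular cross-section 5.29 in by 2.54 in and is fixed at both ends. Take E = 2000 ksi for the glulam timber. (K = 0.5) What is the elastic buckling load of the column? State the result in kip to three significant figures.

Buckling occurs about the weak axis: I_min = h·b³/12 with b = 2.54 in (the shorter side).
I_min = 5.29×2.54³/12 = 7.224 in⁴
Effective length L_e = K·L = 0.5 × 228 = 114.0 in
P_cr = π²EI / L_e² = π² × 2000×10³ × 7.224 / 114.0² = 1.097×10^4 lb

P_cr ≈ 11.0 kip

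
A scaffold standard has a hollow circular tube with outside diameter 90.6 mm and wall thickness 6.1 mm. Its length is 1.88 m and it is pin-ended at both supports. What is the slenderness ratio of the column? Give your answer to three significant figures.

λ ≈ 62.8

Inner diameter d_i = 90.6 − 2×6.1 = 78.40 mm
I = π(d_o⁴ − d_i⁴)/64 = π(90.6⁴ − 78.40⁴)/64 = 1.453×10^6 mm⁴
A = 1.619×10^3 mm²;  r_min = √(I/A) = √(1.453×10^6/1.619×10^3) = 29.95 mm
L_e = K·L = 1 × 1.88 m = 1.880 m = 1880.0 mm
λ = L_e / r_min = 1880.0 / 29.95 = 62.8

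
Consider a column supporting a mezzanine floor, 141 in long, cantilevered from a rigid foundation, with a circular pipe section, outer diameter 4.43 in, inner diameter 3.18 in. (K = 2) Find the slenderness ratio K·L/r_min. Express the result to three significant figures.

λ ≈ 207

d_o = 4.43 in, d_i = 3.18 in
I = π(d_o⁴ − d_i⁴)/64 = π(4.43⁴ − 3.180⁴)/64 = 13.89 in⁴
A = 7.471 in²;  r_min = √(I/A) = √(13.89/7.471) = 1.363 in
L_e = K·L = 2 × 141 = 282.0 in
λ = L_e / r_min = 282.00 / 1.363 = 207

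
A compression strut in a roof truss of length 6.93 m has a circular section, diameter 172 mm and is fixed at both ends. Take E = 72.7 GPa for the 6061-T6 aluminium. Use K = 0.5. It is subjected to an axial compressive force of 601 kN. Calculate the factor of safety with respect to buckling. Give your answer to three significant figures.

I = πd⁴/64 = π×172⁴/64 = 4.296×10^7 mm⁴
I = 4.296×10^7 mm⁴ = 4.296×10^-5 m⁴
Effective length L_e = K·L = 0.5 × 6.93 = 3.465 m
P_cr = π²EI / L_e² = π² × 72.7×10⁹ × 4.296×10^-5 / 3.465² = 2.568×10^6 N
Factor of safety n = P_cr / P = 2567.5 / 601 = 4.27

n ≈ 4.27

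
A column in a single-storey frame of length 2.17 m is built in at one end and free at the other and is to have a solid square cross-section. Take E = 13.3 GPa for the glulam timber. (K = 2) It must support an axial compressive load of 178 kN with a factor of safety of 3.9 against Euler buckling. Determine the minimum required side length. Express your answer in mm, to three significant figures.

Required P_cr = n·P = 3.9 × 178 = 694.2 kN
L_e = K·L = 2 × 2.17 = 4.340 m
Required I = P_cr·L_e²/(π²E) = 6.942×10^5 × 4.340² / (π² × 1.33×10^10) = 9.961×10^-5 m⁴
I_req = 9.961×10^7 mm⁴
Solid square: I = a⁴/12  ⇒  a = (12I)^(1/4) = (12×9.961×10^7)^(1/4) = 186 mm

a ≈ 186 mm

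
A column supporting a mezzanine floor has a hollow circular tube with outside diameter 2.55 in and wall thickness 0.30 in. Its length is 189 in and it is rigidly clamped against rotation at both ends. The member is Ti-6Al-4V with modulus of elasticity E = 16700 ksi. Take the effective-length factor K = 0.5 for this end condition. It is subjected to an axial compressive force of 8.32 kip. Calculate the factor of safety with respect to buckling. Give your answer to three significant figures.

Inner diameter d_i = 2.55 − 2×0.30 = 1.950 in
I = π(d_o⁴ − d_i⁴)/64 = π(2.55⁴ − 1.950⁴)/64 = 1.366 in⁴
Effective length L_e = K·L = 0.5 × 189 = 94.50 in
P_cr = π²EI / L_e² = π² × 16700×10³ × 1.366 / 94.50² = 2.521×10^4 lb
Factor of safety n = P_cr / P = 25.208 / 8.32 = 3.03

n ≈ 3.03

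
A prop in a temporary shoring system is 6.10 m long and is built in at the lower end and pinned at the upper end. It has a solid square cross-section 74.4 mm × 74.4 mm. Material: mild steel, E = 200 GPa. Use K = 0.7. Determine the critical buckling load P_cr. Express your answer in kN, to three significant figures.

P_cr ≈ 276 kN

I = a⁴/12 = 74.4⁴/12 = 2.553×10^6 mm⁴
I = 2.553×10^6 mm⁴ = 2.553×10^-6 m⁴
Effective length L_e = K·L = 0.7 × 6.10 = 4.270 m
P_cr = π²EI / L_e² = π² × 200×10⁹ × 2.553×10^-6 / 4.270² = 2.764×10^5 N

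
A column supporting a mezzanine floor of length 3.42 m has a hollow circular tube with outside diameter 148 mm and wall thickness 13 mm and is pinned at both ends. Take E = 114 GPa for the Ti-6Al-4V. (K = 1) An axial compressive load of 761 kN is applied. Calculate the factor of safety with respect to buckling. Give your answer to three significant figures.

Inner diameter d_i = 148 − 2×13 = 122.0 mm
I = π(d_o⁴ − d_i⁴)/64 = π(148⁴ − 122.0⁴)/64 = 1.268×10^7 mm⁴
I = 1.268×10^7 mm⁴ = 1.268×10^-5 m⁴
Effective length L_e = K·L = 1 × 3.42 = 3.420 m
P_cr = π²EI / L_e² = π² × 114×10⁹ × 1.268×10^-5 / 3.420² = 1.219×10^6 N
Factor of safety n = P_cr / P = 1219.5 / 761 = 1.60

n ≈ 1.60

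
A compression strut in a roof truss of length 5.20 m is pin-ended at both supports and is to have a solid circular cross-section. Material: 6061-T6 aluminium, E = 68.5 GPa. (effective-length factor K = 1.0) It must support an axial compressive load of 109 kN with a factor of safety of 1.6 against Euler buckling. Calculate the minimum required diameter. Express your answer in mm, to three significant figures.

d ≈ 109 mm

Required P_cr = n·P = 1.6 × 109 = 174.4 kN
L_e = K·L = 1 × 5.20 = 5.200 m
Required I = P_cr·L_e²/(π²E) = 1.744×10^5 × 5.200² / (π² × 6.85×10^10) = 6.975×10^-6 m⁴
I_req = 6.975×10^6 mm⁴
Solid circle: I = πd⁴/64  ⇒  d = (64I/π)^(1/4) = (64×6.975×10^6/π)^(1/4) = 109 mm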